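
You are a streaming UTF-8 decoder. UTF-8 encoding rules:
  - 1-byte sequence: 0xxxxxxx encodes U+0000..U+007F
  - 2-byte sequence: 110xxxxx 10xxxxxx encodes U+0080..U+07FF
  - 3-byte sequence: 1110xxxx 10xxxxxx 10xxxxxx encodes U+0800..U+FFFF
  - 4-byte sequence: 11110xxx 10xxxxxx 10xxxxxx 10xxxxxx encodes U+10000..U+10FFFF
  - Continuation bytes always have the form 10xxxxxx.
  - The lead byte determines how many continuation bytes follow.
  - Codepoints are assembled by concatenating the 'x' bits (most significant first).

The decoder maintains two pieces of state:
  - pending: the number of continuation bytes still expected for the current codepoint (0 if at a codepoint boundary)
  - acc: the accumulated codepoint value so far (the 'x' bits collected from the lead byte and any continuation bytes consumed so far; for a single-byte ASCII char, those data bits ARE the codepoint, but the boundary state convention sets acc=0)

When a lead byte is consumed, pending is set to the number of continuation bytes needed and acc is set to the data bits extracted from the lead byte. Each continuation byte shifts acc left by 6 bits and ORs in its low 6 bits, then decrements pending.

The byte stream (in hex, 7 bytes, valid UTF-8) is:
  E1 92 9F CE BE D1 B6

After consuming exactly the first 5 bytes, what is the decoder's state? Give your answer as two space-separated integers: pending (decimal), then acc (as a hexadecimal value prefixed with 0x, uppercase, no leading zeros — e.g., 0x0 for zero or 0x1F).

Byte[0]=E1: 3-byte lead. pending=2, acc=0x1
Byte[1]=92: continuation. acc=(acc<<6)|0x12=0x52, pending=1
Byte[2]=9F: continuation. acc=(acc<<6)|0x1F=0x149F, pending=0
Byte[3]=CE: 2-byte lead. pending=1, acc=0xE
Byte[4]=BE: continuation. acc=(acc<<6)|0x3E=0x3BE, pending=0

Answer: 0 0x3BE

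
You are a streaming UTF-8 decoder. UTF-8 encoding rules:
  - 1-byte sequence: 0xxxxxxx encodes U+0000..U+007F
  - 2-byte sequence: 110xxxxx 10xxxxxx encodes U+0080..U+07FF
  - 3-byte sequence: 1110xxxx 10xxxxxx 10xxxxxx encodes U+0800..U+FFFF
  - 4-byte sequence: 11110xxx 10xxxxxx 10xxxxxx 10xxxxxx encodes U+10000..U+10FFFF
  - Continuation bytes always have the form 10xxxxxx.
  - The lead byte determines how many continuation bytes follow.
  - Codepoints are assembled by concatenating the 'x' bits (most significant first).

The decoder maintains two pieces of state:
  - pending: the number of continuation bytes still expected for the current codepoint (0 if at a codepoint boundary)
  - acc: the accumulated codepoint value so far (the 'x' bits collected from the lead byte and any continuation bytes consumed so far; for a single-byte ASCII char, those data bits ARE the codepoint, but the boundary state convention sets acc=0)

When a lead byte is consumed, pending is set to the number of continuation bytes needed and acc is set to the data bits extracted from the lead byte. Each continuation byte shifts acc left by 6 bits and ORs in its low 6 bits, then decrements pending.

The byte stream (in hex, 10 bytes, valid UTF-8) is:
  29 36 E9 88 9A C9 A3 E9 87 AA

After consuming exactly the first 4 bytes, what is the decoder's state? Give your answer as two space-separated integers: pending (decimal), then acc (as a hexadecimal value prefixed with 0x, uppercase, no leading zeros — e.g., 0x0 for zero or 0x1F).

Answer: 1 0x248

Derivation:
Byte[0]=29: 1-byte. pending=0, acc=0x0
Byte[1]=36: 1-byte. pending=0, acc=0x0
Byte[2]=E9: 3-byte lead. pending=2, acc=0x9
Byte[3]=88: continuation. acc=(acc<<6)|0x08=0x248, pending=1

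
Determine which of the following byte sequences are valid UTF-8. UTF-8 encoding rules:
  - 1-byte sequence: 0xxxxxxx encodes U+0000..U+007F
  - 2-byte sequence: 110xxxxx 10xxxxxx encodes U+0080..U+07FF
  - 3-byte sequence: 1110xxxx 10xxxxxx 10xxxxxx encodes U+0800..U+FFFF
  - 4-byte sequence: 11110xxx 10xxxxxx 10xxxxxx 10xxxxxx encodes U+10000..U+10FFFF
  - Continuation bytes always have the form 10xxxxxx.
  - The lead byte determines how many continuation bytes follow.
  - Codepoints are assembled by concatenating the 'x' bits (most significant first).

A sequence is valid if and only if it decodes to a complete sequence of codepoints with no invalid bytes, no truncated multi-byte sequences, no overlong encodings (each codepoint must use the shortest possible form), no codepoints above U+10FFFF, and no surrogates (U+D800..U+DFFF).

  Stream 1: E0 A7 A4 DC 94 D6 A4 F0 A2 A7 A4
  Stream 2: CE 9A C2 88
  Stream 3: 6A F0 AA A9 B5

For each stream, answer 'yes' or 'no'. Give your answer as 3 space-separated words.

Stream 1: decodes cleanly. VALID
Stream 2: decodes cleanly. VALID
Stream 3: decodes cleanly. VALID

Answer: yes yes yes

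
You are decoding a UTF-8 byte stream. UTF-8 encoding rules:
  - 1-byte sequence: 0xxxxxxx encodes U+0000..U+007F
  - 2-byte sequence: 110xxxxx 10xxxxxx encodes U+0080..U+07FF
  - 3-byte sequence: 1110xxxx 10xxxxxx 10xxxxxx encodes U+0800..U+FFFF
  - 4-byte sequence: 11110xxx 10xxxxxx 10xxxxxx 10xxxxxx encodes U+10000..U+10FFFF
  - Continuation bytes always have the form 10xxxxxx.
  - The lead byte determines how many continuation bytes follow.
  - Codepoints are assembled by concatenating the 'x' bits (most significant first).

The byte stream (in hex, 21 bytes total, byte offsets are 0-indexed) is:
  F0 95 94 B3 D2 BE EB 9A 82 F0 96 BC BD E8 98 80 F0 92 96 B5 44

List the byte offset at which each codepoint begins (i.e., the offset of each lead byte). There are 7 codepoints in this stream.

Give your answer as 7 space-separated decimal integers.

Byte[0]=F0: 4-byte lead, need 3 cont bytes. acc=0x0
Byte[1]=95: continuation. acc=(acc<<6)|0x15=0x15
Byte[2]=94: continuation. acc=(acc<<6)|0x14=0x554
Byte[3]=B3: continuation. acc=(acc<<6)|0x33=0x15533
Completed: cp=U+15533 (starts at byte 0)
Byte[4]=D2: 2-byte lead, need 1 cont bytes. acc=0x12
Byte[5]=BE: continuation. acc=(acc<<6)|0x3E=0x4BE
Completed: cp=U+04BE (starts at byte 4)
Byte[6]=EB: 3-byte lead, need 2 cont bytes. acc=0xB
Byte[7]=9A: continuation. acc=(acc<<6)|0x1A=0x2DA
Byte[8]=82: continuation. acc=(acc<<6)|0x02=0xB682
Completed: cp=U+B682 (starts at byte 6)
Byte[9]=F0: 4-byte lead, need 3 cont bytes. acc=0x0
Byte[10]=96: continuation. acc=(acc<<6)|0x16=0x16
Byte[11]=BC: continuation. acc=(acc<<6)|0x3C=0x5BC
Byte[12]=BD: continuation. acc=(acc<<6)|0x3D=0x16F3D
Completed: cp=U+16F3D (starts at byte 9)
Byte[13]=E8: 3-byte lead, need 2 cont bytes. acc=0x8
Byte[14]=98: continuation. acc=(acc<<6)|0x18=0x218
Byte[15]=80: continuation. acc=(acc<<6)|0x00=0x8600
Completed: cp=U+8600 (starts at byte 13)
Byte[16]=F0: 4-byte lead, need 3 cont bytes. acc=0x0
Byte[17]=92: continuation. acc=(acc<<6)|0x12=0x12
Byte[18]=96: continuation. acc=(acc<<6)|0x16=0x496
Byte[19]=B5: continuation. acc=(acc<<6)|0x35=0x125B5
Completed: cp=U+125B5 (starts at byte 16)
Byte[20]=44: 1-byte ASCII. cp=U+0044

Answer: 0 4 6 9 13 16 20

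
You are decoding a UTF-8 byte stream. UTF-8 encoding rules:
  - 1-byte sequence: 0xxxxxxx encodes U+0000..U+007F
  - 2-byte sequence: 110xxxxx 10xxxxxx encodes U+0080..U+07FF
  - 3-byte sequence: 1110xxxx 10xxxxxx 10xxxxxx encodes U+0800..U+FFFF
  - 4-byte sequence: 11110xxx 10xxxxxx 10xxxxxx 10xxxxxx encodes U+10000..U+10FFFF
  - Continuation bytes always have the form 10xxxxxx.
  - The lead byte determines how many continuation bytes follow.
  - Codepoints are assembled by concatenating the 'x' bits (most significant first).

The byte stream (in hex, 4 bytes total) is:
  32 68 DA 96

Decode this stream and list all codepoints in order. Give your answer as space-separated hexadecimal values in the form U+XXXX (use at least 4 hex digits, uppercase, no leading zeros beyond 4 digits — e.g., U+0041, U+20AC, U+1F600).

Byte[0]=32: 1-byte ASCII. cp=U+0032
Byte[1]=68: 1-byte ASCII. cp=U+0068
Byte[2]=DA: 2-byte lead, need 1 cont bytes. acc=0x1A
Byte[3]=96: continuation. acc=(acc<<6)|0x16=0x696
Completed: cp=U+0696 (starts at byte 2)

Answer: U+0032 U+0068 U+0696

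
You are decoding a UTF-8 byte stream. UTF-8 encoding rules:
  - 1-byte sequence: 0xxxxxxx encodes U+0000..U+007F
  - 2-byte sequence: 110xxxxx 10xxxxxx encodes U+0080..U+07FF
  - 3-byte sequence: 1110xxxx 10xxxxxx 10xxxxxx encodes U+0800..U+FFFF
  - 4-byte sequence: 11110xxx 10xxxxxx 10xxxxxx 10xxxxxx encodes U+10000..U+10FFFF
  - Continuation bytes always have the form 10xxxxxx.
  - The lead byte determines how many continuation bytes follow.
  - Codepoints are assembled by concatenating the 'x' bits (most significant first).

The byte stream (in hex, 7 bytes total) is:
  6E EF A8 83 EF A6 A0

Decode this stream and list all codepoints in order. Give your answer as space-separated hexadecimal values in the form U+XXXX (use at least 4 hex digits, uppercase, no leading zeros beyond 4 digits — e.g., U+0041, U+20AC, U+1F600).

Answer: U+006E U+FA03 U+F9A0

Derivation:
Byte[0]=6E: 1-byte ASCII. cp=U+006E
Byte[1]=EF: 3-byte lead, need 2 cont bytes. acc=0xF
Byte[2]=A8: continuation. acc=(acc<<6)|0x28=0x3E8
Byte[3]=83: continuation. acc=(acc<<6)|0x03=0xFA03
Completed: cp=U+FA03 (starts at byte 1)
Byte[4]=EF: 3-byte lead, need 2 cont bytes. acc=0xF
Byte[5]=A6: continuation. acc=(acc<<6)|0x26=0x3E6
Byte[6]=A0: continuation. acc=(acc<<6)|0x20=0xF9A0
Completed: cp=U+F9A0 (starts at byte 4)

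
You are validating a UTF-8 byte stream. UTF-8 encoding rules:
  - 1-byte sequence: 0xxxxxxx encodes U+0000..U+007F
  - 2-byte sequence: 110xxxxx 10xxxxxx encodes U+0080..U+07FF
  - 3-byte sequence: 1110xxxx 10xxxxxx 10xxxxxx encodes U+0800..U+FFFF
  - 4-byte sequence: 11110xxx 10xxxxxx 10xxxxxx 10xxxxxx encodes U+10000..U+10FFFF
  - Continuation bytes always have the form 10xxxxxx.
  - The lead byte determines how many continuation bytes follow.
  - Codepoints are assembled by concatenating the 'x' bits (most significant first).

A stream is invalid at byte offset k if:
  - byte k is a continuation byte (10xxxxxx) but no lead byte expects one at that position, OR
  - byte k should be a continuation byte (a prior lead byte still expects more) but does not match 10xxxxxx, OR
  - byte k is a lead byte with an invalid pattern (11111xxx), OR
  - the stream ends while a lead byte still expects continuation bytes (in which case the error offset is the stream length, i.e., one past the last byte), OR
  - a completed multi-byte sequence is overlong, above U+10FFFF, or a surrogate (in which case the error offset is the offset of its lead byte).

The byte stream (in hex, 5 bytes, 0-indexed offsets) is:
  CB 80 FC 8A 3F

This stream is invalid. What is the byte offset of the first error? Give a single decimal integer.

Answer: 2

Derivation:
Byte[0]=CB: 2-byte lead, need 1 cont bytes. acc=0xB
Byte[1]=80: continuation. acc=(acc<<6)|0x00=0x2C0
Completed: cp=U+02C0 (starts at byte 0)
Byte[2]=FC: INVALID lead byte (not 0xxx/110x/1110/11110)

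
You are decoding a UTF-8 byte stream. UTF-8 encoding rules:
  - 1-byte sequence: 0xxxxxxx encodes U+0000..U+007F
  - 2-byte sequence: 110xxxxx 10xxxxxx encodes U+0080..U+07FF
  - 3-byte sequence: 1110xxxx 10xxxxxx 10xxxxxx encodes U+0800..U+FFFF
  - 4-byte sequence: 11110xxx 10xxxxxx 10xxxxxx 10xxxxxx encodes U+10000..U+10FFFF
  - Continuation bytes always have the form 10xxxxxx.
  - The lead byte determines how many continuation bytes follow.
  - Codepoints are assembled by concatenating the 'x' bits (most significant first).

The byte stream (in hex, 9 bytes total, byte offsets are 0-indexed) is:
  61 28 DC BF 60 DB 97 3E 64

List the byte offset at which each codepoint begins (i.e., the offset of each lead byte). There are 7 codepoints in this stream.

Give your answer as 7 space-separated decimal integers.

Answer: 0 1 2 4 5 7 8

Derivation:
Byte[0]=61: 1-byte ASCII. cp=U+0061
Byte[1]=28: 1-byte ASCII. cp=U+0028
Byte[2]=DC: 2-byte lead, need 1 cont bytes. acc=0x1C
Byte[3]=BF: continuation. acc=(acc<<6)|0x3F=0x73F
Completed: cp=U+073F (starts at byte 2)
Byte[4]=60: 1-byte ASCII. cp=U+0060
Byte[5]=DB: 2-byte lead, need 1 cont bytes. acc=0x1B
Byte[6]=97: continuation. acc=(acc<<6)|0x17=0x6D7
Completed: cp=U+06D7 (starts at byte 5)
Byte[7]=3E: 1-byte ASCII. cp=U+003E
Byte[8]=64: 1-byte ASCII. cp=U+0064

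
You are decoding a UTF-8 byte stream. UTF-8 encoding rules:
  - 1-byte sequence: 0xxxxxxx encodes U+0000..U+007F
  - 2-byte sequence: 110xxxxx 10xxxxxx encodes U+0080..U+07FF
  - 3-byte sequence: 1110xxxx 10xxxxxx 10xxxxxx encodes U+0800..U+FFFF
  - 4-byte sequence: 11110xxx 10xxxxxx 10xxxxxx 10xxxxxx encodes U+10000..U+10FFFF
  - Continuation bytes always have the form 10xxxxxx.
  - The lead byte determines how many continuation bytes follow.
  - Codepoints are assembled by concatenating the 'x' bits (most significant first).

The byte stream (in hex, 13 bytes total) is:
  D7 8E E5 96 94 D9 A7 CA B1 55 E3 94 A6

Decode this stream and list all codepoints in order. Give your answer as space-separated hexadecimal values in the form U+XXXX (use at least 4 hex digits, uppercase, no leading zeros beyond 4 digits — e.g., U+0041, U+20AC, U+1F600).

Byte[0]=D7: 2-byte lead, need 1 cont bytes. acc=0x17
Byte[1]=8E: continuation. acc=(acc<<6)|0x0E=0x5CE
Completed: cp=U+05CE (starts at byte 0)
Byte[2]=E5: 3-byte lead, need 2 cont bytes. acc=0x5
Byte[3]=96: continuation. acc=(acc<<6)|0x16=0x156
Byte[4]=94: continuation. acc=(acc<<6)|0x14=0x5594
Completed: cp=U+5594 (starts at byte 2)
Byte[5]=D9: 2-byte lead, need 1 cont bytes. acc=0x19
Byte[6]=A7: continuation. acc=(acc<<6)|0x27=0x667
Completed: cp=U+0667 (starts at byte 5)
Byte[7]=CA: 2-byte lead, need 1 cont bytes. acc=0xA
Byte[8]=B1: continuation. acc=(acc<<6)|0x31=0x2B1
Completed: cp=U+02B1 (starts at byte 7)
Byte[9]=55: 1-byte ASCII. cp=U+0055
Byte[10]=E3: 3-byte lead, need 2 cont bytes. acc=0x3
Byte[11]=94: continuation. acc=(acc<<6)|0x14=0xD4
Byte[12]=A6: continuation. acc=(acc<<6)|0x26=0x3526
Completed: cp=U+3526 (starts at byte 10)

Answer: U+05CE U+5594 U+0667 U+02B1 U+0055 U+3526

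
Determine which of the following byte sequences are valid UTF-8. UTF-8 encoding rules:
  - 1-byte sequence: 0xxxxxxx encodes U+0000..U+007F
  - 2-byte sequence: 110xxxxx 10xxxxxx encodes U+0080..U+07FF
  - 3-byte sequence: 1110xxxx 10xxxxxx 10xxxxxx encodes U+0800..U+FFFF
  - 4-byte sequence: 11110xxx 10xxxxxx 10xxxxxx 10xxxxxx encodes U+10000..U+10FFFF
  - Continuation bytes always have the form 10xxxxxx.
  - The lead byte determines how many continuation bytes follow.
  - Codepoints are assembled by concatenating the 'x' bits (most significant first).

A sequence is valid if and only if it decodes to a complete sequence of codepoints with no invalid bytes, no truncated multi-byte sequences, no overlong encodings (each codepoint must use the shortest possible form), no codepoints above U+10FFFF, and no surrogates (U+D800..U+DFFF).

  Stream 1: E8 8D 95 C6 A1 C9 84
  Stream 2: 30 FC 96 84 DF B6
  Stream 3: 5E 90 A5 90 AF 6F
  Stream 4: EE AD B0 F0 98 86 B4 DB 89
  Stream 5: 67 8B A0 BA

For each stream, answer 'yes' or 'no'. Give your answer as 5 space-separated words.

Answer: yes no no yes no

Derivation:
Stream 1: decodes cleanly. VALID
Stream 2: error at byte offset 1. INVALID
Stream 3: error at byte offset 1. INVALID
Stream 4: decodes cleanly. VALID
Stream 5: error at byte offset 1. INVALID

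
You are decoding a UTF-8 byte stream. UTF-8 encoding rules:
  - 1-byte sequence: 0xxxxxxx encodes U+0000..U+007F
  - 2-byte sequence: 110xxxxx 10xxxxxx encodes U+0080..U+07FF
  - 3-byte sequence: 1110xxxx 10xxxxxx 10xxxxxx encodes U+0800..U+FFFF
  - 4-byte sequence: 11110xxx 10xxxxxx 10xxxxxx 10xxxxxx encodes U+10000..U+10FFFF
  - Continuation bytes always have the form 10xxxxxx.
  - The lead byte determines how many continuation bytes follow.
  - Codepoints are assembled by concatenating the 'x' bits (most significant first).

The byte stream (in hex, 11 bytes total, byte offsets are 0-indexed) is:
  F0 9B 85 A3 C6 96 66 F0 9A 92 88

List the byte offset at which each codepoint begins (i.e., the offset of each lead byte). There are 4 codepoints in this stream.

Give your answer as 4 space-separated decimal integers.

Answer: 0 4 6 7

Derivation:
Byte[0]=F0: 4-byte lead, need 3 cont bytes. acc=0x0
Byte[1]=9B: continuation. acc=(acc<<6)|0x1B=0x1B
Byte[2]=85: continuation. acc=(acc<<6)|0x05=0x6C5
Byte[3]=A3: continuation. acc=(acc<<6)|0x23=0x1B163
Completed: cp=U+1B163 (starts at byte 0)
Byte[4]=C6: 2-byte lead, need 1 cont bytes. acc=0x6
Byte[5]=96: continuation. acc=(acc<<6)|0x16=0x196
Completed: cp=U+0196 (starts at byte 4)
Byte[6]=66: 1-byte ASCII. cp=U+0066
Byte[7]=F0: 4-byte lead, need 3 cont bytes. acc=0x0
Byte[8]=9A: continuation. acc=(acc<<6)|0x1A=0x1A
Byte[9]=92: continuation. acc=(acc<<6)|0x12=0x692
Byte[10]=88: continuation. acc=(acc<<6)|0x08=0x1A488
Completed: cp=U+1A488 (starts at byte 7)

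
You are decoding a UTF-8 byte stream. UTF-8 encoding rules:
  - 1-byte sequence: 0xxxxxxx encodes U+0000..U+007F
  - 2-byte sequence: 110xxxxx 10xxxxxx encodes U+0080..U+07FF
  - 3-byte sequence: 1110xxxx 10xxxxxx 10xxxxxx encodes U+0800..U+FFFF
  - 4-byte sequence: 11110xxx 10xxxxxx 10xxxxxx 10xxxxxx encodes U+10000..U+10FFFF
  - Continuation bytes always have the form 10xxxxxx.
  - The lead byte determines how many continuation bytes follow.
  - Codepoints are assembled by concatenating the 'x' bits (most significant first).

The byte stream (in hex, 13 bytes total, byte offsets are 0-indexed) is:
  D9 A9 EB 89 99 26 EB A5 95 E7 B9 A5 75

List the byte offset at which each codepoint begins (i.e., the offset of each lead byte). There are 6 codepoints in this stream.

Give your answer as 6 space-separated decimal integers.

Byte[0]=D9: 2-byte lead, need 1 cont bytes. acc=0x19
Byte[1]=A9: continuation. acc=(acc<<6)|0x29=0x669
Completed: cp=U+0669 (starts at byte 0)
Byte[2]=EB: 3-byte lead, need 2 cont bytes. acc=0xB
Byte[3]=89: continuation. acc=(acc<<6)|0x09=0x2C9
Byte[4]=99: continuation. acc=(acc<<6)|0x19=0xB259
Completed: cp=U+B259 (starts at byte 2)
Byte[5]=26: 1-byte ASCII. cp=U+0026
Byte[6]=EB: 3-byte lead, need 2 cont bytes. acc=0xB
Byte[7]=A5: continuation. acc=(acc<<6)|0x25=0x2E5
Byte[8]=95: continuation. acc=(acc<<6)|0x15=0xB955
Completed: cp=U+B955 (starts at byte 6)
Byte[9]=E7: 3-byte lead, need 2 cont bytes. acc=0x7
Byte[10]=B9: continuation. acc=(acc<<6)|0x39=0x1F9
Byte[11]=A5: continuation. acc=(acc<<6)|0x25=0x7E65
Completed: cp=U+7E65 (starts at byte 9)
Byte[12]=75: 1-byte ASCII. cp=U+0075

Answer: 0 2 5 6 9 12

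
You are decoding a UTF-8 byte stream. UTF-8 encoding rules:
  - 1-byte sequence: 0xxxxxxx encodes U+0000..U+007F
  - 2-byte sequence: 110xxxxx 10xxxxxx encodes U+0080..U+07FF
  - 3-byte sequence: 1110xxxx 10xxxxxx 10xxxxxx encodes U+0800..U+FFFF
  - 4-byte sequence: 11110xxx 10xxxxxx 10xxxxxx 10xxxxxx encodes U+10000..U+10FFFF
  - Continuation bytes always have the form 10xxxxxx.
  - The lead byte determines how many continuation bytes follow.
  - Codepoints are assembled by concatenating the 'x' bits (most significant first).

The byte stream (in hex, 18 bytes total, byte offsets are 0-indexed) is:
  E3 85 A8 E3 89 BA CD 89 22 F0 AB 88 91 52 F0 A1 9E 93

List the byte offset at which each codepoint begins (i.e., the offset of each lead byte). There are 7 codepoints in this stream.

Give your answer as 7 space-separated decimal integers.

Byte[0]=E3: 3-byte lead, need 2 cont bytes. acc=0x3
Byte[1]=85: continuation. acc=(acc<<6)|0x05=0xC5
Byte[2]=A8: continuation. acc=(acc<<6)|0x28=0x3168
Completed: cp=U+3168 (starts at byte 0)
Byte[3]=E3: 3-byte lead, need 2 cont bytes. acc=0x3
Byte[4]=89: continuation. acc=(acc<<6)|0x09=0xC9
Byte[5]=BA: continuation. acc=(acc<<6)|0x3A=0x327A
Completed: cp=U+327A (starts at byte 3)
Byte[6]=CD: 2-byte lead, need 1 cont bytes. acc=0xD
Byte[7]=89: continuation. acc=(acc<<6)|0x09=0x349
Completed: cp=U+0349 (starts at byte 6)
Byte[8]=22: 1-byte ASCII. cp=U+0022
Byte[9]=F0: 4-byte lead, need 3 cont bytes. acc=0x0
Byte[10]=AB: continuation. acc=(acc<<6)|0x2B=0x2B
Byte[11]=88: continuation. acc=(acc<<6)|0x08=0xAC8
Byte[12]=91: continuation. acc=(acc<<6)|0x11=0x2B211
Completed: cp=U+2B211 (starts at byte 9)
Byte[13]=52: 1-byte ASCII. cp=U+0052
Byte[14]=F0: 4-byte lead, need 3 cont bytes. acc=0x0
Byte[15]=A1: continuation. acc=(acc<<6)|0x21=0x21
Byte[16]=9E: continuation. acc=(acc<<6)|0x1E=0x85E
Byte[17]=93: continuation. acc=(acc<<6)|0x13=0x21793
Completed: cp=U+21793 (starts at byte 14)

Answer: 0 3 6 8 9 13 14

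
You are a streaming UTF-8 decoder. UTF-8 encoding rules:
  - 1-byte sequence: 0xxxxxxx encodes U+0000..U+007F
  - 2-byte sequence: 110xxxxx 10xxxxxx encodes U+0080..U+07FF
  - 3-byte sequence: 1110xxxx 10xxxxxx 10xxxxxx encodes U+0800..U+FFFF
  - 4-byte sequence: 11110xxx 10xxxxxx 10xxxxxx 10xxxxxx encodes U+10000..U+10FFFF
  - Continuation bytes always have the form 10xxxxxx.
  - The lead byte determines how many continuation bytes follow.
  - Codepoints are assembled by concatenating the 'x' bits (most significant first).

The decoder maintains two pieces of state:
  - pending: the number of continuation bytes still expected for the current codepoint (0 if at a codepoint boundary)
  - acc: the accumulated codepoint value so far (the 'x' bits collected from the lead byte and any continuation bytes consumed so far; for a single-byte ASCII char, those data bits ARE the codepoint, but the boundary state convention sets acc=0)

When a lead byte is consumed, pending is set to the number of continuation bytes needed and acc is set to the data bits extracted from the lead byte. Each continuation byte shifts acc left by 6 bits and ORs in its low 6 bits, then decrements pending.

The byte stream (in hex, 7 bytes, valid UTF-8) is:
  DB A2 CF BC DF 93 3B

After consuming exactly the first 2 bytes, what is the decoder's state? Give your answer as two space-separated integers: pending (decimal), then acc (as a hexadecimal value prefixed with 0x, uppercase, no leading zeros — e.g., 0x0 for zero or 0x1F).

Byte[0]=DB: 2-byte lead. pending=1, acc=0x1B
Byte[1]=A2: continuation. acc=(acc<<6)|0x22=0x6E2, pending=0

Answer: 0 0x6E2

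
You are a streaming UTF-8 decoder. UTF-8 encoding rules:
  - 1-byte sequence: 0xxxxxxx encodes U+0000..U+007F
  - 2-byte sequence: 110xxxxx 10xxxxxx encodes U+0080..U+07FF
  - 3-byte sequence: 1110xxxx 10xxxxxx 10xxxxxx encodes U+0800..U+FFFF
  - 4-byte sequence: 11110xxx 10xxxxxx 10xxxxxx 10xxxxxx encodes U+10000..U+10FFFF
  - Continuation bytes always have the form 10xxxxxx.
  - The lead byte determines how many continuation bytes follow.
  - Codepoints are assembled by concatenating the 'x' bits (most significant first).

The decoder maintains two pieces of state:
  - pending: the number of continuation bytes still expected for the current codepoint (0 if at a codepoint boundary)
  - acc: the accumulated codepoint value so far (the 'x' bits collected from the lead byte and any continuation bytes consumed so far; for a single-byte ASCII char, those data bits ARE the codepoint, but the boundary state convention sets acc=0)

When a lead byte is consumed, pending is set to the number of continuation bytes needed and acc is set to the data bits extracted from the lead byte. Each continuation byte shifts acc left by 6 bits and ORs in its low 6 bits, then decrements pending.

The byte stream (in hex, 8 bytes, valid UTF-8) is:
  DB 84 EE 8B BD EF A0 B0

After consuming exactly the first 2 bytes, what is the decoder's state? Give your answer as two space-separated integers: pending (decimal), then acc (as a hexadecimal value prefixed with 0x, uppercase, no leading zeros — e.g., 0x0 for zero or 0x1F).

Byte[0]=DB: 2-byte lead. pending=1, acc=0x1B
Byte[1]=84: continuation. acc=(acc<<6)|0x04=0x6C4, pending=0

Answer: 0 0x6C4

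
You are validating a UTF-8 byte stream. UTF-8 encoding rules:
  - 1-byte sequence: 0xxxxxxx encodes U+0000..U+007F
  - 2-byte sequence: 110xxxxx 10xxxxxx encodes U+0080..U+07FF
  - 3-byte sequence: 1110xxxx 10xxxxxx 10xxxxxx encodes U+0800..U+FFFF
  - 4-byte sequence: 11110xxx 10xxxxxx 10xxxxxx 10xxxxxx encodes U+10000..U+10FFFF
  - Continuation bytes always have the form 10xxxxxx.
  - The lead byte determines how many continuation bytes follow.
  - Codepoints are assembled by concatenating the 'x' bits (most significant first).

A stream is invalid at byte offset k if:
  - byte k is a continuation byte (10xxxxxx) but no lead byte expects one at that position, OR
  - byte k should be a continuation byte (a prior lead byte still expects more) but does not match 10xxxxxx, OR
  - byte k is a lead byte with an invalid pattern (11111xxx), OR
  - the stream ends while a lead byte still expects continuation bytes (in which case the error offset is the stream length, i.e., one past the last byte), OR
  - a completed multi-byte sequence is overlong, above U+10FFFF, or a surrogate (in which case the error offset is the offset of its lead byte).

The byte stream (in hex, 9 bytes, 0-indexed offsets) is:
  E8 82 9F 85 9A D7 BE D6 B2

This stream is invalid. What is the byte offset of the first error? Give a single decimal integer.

Answer: 3

Derivation:
Byte[0]=E8: 3-byte lead, need 2 cont bytes. acc=0x8
Byte[1]=82: continuation. acc=(acc<<6)|0x02=0x202
Byte[2]=9F: continuation. acc=(acc<<6)|0x1F=0x809F
Completed: cp=U+809F (starts at byte 0)
Byte[3]=85: INVALID lead byte (not 0xxx/110x/1110/11110)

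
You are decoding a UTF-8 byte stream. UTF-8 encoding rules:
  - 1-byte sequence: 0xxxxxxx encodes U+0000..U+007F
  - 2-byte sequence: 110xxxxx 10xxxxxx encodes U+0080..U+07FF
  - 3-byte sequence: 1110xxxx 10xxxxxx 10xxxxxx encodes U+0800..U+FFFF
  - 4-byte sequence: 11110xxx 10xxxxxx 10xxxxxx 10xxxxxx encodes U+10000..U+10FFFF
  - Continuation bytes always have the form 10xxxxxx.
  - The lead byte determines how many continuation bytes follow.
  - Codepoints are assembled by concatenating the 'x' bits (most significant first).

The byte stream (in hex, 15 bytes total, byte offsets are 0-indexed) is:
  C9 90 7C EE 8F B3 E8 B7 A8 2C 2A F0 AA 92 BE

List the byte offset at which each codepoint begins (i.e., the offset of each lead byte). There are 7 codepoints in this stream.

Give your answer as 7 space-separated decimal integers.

Answer: 0 2 3 6 9 10 11

Derivation:
Byte[0]=C9: 2-byte lead, need 1 cont bytes. acc=0x9
Byte[1]=90: continuation. acc=(acc<<6)|0x10=0x250
Completed: cp=U+0250 (starts at byte 0)
Byte[2]=7C: 1-byte ASCII. cp=U+007C
Byte[3]=EE: 3-byte lead, need 2 cont bytes. acc=0xE
Byte[4]=8F: continuation. acc=(acc<<6)|0x0F=0x38F
Byte[5]=B3: continuation. acc=(acc<<6)|0x33=0xE3F3
Completed: cp=U+E3F3 (starts at byte 3)
Byte[6]=E8: 3-byte lead, need 2 cont bytes. acc=0x8
Byte[7]=B7: continuation. acc=(acc<<6)|0x37=0x237
Byte[8]=A8: continuation. acc=(acc<<6)|0x28=0x8DE8
Completed: cp=U+8DE8 (starts at byte 6)
Byte[9]=2C: 1-byte ASCII. cp=U+002C
Byte[10]=2A: 1-byte ASCII. cp=U+002A
Byte[11]=F0: 4-byte lead, need 3 cont bytes. acc=0x0
Byte[12]=AA: continuation. acc=(acc<<6)|0x2A=0x2A
Byte[13]=92: continuation. acc=(acc<<6)|0x12=0xA92
Byte[14]=BE: continuation. acc=(acc<<6)|0x3E=0x2A4BE
Completed: cp=U+2A4BE (starts at byte 11)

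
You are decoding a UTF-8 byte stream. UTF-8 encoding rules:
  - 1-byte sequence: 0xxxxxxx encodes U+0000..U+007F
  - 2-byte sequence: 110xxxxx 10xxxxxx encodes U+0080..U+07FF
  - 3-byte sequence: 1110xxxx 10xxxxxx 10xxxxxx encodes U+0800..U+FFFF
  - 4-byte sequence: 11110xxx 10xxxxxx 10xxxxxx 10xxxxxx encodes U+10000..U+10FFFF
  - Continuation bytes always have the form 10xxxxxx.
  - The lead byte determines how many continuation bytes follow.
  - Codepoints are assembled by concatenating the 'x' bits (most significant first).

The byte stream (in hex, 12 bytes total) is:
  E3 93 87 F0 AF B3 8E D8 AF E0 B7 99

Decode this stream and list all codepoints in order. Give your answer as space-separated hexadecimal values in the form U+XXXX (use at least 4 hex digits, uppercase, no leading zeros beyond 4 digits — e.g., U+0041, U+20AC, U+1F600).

Byte[0]=E3: 3-byte lead, need 2 cont bytes. acc=0x3
Byte[1]=93: continuation. acc=(acc<<6)|0x13=0xD3
Byte[2]=87: continuation. acc=(acc<<6)|0x07=0x34C7
Completed: cp=U+34C7 (starts at byte 0)
Byte[3]=F0: 4-byte lead, need 3 cont bytes. acc=0x0
Byte[4]=AF: continuation. acc=(acc<<6)|0x2F=0x2F
Byte[5]=B3: continuation. acc=(acc<<6)|0x33=0xBF3
Byte[6]=8E: continuation. acc=(acc<<6)|0x0E=0x2FCCE
Completed: cp=U+2FCCE (starts at byte 3)
Byte[7]=D8: 2-byte lead, need 1 cont bytes. acc=0x18
Byte[8]=AF: continuation. acc=(acc<<6)|0x2F=0x62F
Completed: cp=U+062F (starts at byte 7)
Byte[9]=E0: 3-byte lead, need 2 cont bytes. acc=0x0
Byte[10]=B7: continuation. acc=(acc<<6)|0x37=0x37
Byte[11]=99: continuation. acc=(acc<<6)|0x19=0xDD9
Completed: cp=U+0DD9 (starts at byte 9)

Answer: U+34C7 U+2FCCE U+062F U+0DD9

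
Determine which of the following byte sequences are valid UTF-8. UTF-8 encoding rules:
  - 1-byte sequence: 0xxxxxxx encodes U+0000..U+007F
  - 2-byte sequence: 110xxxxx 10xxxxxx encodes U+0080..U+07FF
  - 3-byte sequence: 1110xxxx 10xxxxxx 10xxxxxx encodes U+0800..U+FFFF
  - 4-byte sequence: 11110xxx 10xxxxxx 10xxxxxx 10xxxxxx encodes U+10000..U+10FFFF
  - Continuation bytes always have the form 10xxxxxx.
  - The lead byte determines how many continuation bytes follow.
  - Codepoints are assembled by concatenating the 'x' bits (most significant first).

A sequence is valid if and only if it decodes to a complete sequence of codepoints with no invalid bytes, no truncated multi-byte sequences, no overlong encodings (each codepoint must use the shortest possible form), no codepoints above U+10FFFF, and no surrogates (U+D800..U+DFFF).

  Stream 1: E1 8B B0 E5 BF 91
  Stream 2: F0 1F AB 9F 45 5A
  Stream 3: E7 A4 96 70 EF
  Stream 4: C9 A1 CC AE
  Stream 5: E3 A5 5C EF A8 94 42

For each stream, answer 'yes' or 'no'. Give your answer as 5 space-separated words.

Stream 1: decodes cleanly. VALID
Stream 2: error at byte offset 1. INVALID
Stream 3: error at byte offset 5. INVALID
Stream 4: decodes cleanly. VALID
Stream 5: error at byte offset 2. INVALID

Answer: yes no no yes no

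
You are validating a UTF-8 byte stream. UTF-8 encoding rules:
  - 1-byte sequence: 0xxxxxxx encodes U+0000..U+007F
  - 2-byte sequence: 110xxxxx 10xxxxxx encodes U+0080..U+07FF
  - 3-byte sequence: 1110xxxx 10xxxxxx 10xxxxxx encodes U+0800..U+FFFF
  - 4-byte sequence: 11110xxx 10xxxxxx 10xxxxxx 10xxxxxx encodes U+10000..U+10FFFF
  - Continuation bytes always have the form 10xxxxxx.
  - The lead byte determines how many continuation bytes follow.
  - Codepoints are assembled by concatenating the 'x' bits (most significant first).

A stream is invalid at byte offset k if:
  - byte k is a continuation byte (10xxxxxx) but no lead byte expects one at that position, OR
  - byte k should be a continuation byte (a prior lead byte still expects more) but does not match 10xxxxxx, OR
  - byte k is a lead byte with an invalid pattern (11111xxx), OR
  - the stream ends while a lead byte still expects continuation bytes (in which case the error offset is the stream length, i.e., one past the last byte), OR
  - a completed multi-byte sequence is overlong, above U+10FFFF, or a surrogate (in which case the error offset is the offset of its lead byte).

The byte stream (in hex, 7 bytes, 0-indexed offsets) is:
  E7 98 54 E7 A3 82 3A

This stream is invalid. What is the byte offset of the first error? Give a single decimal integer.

Answer: 2

Derivation:
Byte[0]=E7: 3-byte lead, need 2 cont bytes. acc=0x7
Byte[1]=98: continuation. acc=(acc<<6)|0x18=0x1D8
Byte[2]=54: expected 10xxxxxx continuation. INVALID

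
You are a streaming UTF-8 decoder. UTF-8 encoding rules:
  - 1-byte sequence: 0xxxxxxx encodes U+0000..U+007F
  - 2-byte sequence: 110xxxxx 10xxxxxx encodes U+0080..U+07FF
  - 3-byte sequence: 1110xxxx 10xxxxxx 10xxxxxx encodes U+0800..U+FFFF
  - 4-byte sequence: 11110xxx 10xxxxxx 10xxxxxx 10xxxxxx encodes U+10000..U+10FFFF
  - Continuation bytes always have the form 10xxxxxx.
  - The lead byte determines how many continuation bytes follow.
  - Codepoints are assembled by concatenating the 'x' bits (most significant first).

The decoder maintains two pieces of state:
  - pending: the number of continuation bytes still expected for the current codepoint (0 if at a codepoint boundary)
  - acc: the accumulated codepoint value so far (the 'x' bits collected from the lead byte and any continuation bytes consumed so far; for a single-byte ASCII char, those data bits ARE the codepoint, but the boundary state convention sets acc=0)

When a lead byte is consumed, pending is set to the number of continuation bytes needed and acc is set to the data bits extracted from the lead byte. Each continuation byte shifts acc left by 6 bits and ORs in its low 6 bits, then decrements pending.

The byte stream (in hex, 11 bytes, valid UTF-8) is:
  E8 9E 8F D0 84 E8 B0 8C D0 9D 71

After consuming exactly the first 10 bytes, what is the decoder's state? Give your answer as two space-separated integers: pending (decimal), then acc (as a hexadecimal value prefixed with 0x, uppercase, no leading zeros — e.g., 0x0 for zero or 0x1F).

Answer: 0 0x41D

Derivation:
Byte[0]=E8: 3-byte lead. pending=2, acc=0x8
Byte[1]=9E: continuation. acc=(acc<<6)|0x1E=0x21E, pending=1
Byte[2]=8F: continuation. acc=(acc<<6)|0x0F=0x878F, pending=0
Byte[3]=D0: 2-byte lead. pending=1, acc=0x10
Byte[4]=84: continuation. acc=(acc<<6)|0x04=0x404, pending=0
Byte[5]=E8: 3-byte lead. pending=2, acc=0x8
Byte[6]=B0: continuation. acc=(acc<<6)|0x30=0x230, pending=1
Byte[7]=8C: continuation. acc=(acc<<6)|0x0C=0x8C0C, pending=0
Byte[8]=D0: 2-byte lead. pending=1, acc=0x10
Byte[9]=9D: continuation. acc=(acc<<6)|0x1D=0x41D, pending=0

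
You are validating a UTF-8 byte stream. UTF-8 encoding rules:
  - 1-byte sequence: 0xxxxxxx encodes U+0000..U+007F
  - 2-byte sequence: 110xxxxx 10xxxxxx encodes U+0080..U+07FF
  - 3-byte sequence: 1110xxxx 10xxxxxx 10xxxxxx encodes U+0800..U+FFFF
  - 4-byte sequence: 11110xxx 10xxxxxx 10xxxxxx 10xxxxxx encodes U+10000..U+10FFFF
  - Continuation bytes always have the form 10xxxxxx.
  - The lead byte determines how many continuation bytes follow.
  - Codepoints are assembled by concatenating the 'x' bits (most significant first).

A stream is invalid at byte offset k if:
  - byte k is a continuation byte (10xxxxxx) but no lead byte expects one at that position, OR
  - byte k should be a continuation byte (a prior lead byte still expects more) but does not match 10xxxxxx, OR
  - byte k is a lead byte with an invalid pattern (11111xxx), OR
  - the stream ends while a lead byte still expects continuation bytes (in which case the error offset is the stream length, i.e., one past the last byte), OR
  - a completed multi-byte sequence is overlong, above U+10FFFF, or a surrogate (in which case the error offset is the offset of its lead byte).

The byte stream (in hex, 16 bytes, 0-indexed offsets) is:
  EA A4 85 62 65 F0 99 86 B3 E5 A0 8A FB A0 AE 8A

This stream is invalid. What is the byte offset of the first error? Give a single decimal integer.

Byte[0]=EA: 3-byte lead, need 2 cont bytes. acc=0xA
Byte[1]=A4: continuation. acc=(acc<<6)|0x24=0x2A4
Byte[2]=85: continuation. acc=(acc<<6)|0x05=0xA905
Completed: cp=U+A905 (starts at byte 0)
Byte[3]=62: 1-byte ASCII. cp=U+0062
Byte[4]=65: 1-byte ASCII. cp=U+0065
Byte[5]=F0: 4-byte lead, need 3 cont bytes. acc=0x0
Byte[6]=99: continuation. acc=(acc<<6)|0x19=0x19
Byte[7]=86: continuation. acc=(acc<<6)|0x06=0x646
Byte[8]=B3: continuation. acc=(acc<<6)|0x33=0x191B3
Completed: cp=U+191B3 (starts at byte 5)
Byte[9]=E5: 3-byte lead, need 2 cont bytes. acc=0x5
Byte[10]=A0: continuation. acc=(acc<<6)|0x20=0x160
Byte[11]=8A: continuation. acc=(acc<<6)|0x0A=0x580A
Completed: cp=U+580A (starts at byte 9)
Byte[12]=FB: INVALID lead byte (not 0xxx/110x/1110/11110)

Answer: 12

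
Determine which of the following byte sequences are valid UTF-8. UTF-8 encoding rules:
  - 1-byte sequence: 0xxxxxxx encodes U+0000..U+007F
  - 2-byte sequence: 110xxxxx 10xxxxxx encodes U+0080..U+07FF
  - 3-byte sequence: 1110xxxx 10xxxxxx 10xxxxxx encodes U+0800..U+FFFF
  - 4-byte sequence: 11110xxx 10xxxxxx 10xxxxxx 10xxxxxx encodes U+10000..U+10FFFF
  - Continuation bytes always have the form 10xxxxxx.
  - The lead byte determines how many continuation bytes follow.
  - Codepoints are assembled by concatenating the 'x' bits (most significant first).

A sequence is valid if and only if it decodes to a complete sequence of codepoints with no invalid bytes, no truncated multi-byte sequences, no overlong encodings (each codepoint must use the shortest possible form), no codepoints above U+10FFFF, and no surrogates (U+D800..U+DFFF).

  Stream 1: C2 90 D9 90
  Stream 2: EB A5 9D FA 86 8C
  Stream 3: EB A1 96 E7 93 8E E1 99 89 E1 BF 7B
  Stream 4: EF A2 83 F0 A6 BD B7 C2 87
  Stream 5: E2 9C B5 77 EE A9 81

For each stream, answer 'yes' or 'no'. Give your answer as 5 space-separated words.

Answer: yes no no yes yes

Derivation:
Stream 1: decodes cleanly. VALID
Stream 2: error at byte offset 3. INVALID
Stream 3: error at byte offset 11. INVALID
Stream 4: decodes cleanly. VALID
Stream 5: decodes cleanly. VALID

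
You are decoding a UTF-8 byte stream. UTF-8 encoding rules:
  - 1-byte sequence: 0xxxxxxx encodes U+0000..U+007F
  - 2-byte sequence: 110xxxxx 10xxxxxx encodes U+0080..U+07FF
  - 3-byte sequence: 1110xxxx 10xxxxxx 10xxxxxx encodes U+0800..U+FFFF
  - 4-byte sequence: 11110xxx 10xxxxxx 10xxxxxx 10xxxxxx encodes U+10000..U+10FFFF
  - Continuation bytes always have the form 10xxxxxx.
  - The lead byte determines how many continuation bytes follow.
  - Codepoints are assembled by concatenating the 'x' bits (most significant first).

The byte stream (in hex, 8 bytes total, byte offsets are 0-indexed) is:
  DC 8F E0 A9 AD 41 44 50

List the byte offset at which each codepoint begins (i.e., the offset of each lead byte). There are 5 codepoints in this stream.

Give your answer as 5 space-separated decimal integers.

Answer: 0 2 5 6 7

Derivation:
Byte[0]=DC: 2-byte lead, need 1 cont bytes. acc=0x1C
Byte[1]=8F: continuation. acc=(acc<<6)|0x0F=0x70F
Completed: cp=U+070F (starts at byte 0)
Byte[2]=E0: 3-byte lead, need 2 cont bytes. acc=0x0
Byte[3]=A9: continuation. acc=(acc<<6)|0x29=0x29
Byte[4]=AD: continuation. acc=(acc<<6)|0x2D=0xA6D
Completed: cp=U+0A6D (starts at byte 2)
Byte[5]=41: 1-byte ASCII. cp=U+0041
Byte[6]=44: 1-byte ASCII. cp=U+0044
Byte[7]=50: 1-byte ASCII. cp=U+0050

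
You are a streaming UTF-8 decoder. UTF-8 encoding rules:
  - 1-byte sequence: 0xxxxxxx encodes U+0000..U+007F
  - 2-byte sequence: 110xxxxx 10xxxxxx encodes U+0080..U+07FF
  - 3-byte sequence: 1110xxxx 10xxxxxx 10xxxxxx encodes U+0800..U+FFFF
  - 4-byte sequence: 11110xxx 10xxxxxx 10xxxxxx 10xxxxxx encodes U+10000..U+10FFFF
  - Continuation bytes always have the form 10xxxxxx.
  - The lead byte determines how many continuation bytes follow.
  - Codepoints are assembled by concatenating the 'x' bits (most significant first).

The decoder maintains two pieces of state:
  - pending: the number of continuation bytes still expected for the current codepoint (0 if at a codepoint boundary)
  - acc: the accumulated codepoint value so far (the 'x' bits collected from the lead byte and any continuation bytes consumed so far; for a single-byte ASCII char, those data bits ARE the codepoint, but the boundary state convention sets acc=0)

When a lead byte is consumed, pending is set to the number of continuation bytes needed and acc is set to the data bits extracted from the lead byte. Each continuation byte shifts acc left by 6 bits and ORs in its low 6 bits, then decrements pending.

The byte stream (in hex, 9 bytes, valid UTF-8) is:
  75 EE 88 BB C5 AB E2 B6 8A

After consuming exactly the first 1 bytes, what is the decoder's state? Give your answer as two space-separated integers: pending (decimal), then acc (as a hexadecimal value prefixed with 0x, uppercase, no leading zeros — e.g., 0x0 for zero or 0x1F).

Byte[0]=75: 1-byte. pending=0, acc=0x0

Answer: 0 0x0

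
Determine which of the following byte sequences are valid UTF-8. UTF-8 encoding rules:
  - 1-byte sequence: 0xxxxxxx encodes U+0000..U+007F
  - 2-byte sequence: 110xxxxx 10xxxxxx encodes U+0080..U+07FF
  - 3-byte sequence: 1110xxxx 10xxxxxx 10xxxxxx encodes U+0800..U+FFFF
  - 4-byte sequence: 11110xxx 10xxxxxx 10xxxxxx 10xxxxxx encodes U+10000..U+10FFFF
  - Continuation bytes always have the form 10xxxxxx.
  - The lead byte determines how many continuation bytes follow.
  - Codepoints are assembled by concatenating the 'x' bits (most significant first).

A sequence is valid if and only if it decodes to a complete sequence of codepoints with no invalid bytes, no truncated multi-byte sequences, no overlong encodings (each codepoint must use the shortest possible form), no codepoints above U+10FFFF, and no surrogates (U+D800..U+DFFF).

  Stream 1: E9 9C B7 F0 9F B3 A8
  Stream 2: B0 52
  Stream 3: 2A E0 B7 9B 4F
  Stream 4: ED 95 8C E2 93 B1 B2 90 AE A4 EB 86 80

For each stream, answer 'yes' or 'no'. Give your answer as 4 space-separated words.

Answer: yes no yes no

Derivation:
Stream 1: decodes cleanly. VALID
Stream 2: error at byte offset 0. INVALID
Stream 3: decodes cleanly. VALID
Stream 4: error at byte offset 6. INVALID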